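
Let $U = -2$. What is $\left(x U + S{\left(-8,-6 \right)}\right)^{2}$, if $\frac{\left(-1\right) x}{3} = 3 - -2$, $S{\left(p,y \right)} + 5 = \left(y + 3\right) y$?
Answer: $1849$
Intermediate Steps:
$S{\left(p,y \right)} = -5 + y \left(3 + y\right)$ ($S{\left(p,y \right)} = -5 + \left(y + 3\right) y = -5 + \left(3 + y\right) y = -5 + y \left(3 + y\right)$)
$x = -15$ ($x = - 3 \left(3 - -2\right) = - 3 \left(3 + 2\right) = \left(-3\right) 5 = -15$)
$\left(x U + S{\left(-8,-6 \right)}\right)^{2} = \left(\left(-15\right) \left(-2\right) + \left(-5 + \left(-6\right)^{2} + 3 \left(-6\right)\right)\right)^{2} = \left(30 - -13\right)^{2} = \left(30 + 13\right)^{2} = 43^{2} = 1849$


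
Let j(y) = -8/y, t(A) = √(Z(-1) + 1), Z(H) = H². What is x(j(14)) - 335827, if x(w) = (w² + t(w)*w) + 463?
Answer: -16432820/49 - 4*√2/7 ≈ -3.3536e+5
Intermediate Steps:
t(A) = √2 (t(A) = √((-1)² + 1) = √(1 + 1) = √2)
x(w) = 463 + w² + w*√2 (x(w) = (w² + √2*w) + 463 = (w² + w*√2) + 463 = 463 + w² + w*√2)
x(j(14)) - 335827 = (463 + (-8/14)² + (-8/14)*√2) - 335827 = (463 + (-8*1/14)² + (-8*1/14)*√2) - 335827 = (463 + (-4/7)² - 4*√2/7) - 335827 = (463 + 16/49 - 4*√2/7) - 335827 = (22703/49 - 4*√2/7) - 335827 = -16432820/49 - 4*√2/7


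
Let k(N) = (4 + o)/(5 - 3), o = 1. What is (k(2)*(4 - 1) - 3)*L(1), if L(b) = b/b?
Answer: 9/2 ≈ 4.5000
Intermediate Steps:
k(N) = 5/2 (k(N) = (4 + 1)/(5 - 3) = 5/2)
L(b) = 1
(k(2)*(4 - 1) - 3)*L(1) = (5*(4 - 1)/2 - 3)*1 = ((5/2)*3 - 3)*1 = (15/2 - 3)*1 = (9/2)*1 = 9/2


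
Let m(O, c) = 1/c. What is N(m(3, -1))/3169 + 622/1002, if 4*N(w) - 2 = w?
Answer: 3942737/6350676 ≈ 0.62084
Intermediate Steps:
N(w) = 1/2 + w/4
N(m(3, -1))/3169 + 622/1002 = (1/2 + (1/4)/(-1))/3169 + 622/1002 = (1/2 + (1/4)*(-1))*(1/3169) + 622*(1/1002) = (1/2 - 1/4)*(1/3169) + 311/501 = (1/4)*(1/3169) + 311/501 = 1/12676 + 311/501 = 3942737/6350676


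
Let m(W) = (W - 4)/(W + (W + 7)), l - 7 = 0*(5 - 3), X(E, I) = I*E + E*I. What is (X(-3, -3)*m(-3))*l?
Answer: -882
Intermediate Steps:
X(E, I) = 2*E*I (X(E, I) = E*I + E*I = 2*E*I)
l = 7 (l = 7 + 0*(5 - 3) = 7 + 0*2 = 7 + 0 = 7)
m(W) = (-4 + W)/(7 + 2*W) (m(W) = (-4 + W)/(W + (7 + W)) = (-4 + W)/(7 + 2*W))
(X(-3, -3)*m(-3))*l = ((2*(-3)*(-3))*((-4 - 3)/(7 + 2*(-3))))*7 = (18*(-7/(7 - 6)))*7 = (18*(-7/1))*7 = (18*(1*(-7)))*7 = (18*(-7))*7 = -126*7 = -882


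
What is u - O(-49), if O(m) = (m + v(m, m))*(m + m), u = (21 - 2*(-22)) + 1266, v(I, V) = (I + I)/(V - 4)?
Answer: -174359/53 ≈ -3289.8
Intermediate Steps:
v(I, V) = 2*I/(-4 + V) (v(I, V) = (2*I)/(-4 + V) = 2*I/(-4 + V))
u = 1331 (u = (21 + 44) + 1266 = 65 + 1266 = 1331)
O(m) = 2*m*(m + 2*m/(-4 + m)) (O(m) = (m + 2*m/(-4 + m))*(m + m) = (m + 2*m/(-4 + m))*(2*m) = 2*m*(m + 2*m/(-4 + m)))
u - O(-49) = 1331 - 2*(-49)²*(-2 - 49)/(-4 - 49) = 1331 - 2*2401*(-51)/(-53) = 1331 - 2*2401*(-1)*(-51)/53 = 1331 - 1*244902/53 = 1331 - 244902/53 = -174359/53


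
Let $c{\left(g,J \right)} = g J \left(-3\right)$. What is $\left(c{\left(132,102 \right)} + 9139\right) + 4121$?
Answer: $-27132$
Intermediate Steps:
$c{\left(g,J \right)} = - 3 J g$ ($c{\left(g,J \right)} = J g \left(-3\right) = - 3 J g$)
$\left(c{\left(132,102 \right)} + 9139\right) + 4121 = \left(\left(-3\right) 102 \cdot 132 + 9139\right) + 4121 = \left(-40392 + 9139\right) + 4121 = -31253 + 4121 = -27132$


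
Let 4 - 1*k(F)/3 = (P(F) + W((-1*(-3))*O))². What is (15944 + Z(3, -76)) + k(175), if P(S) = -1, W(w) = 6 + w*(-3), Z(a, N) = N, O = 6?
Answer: 8677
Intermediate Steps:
W(w) = 6 - 3*w
k(F) = -7191 (k(F) = 12 - 3*(-1 + (6 - 3*(-1*(-3))*6))² = 12 - 3*(-1 + (6 - 9*6))² = 12 - 3*(-1 + (6 - 3*18))² = 12 - 3*(-1 + (6 - 54))² = 12 - 3*(-1 - 48)² = 12 - 3*(-49)² = 12 - 3*2401 = 12 - 7203 = -7191)
(15944 + Z(3, -76)) + k(175) = (15944 - 76) - 7191 = 15868 - 7191 = 8677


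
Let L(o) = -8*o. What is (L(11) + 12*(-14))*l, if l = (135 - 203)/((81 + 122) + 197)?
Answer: 1088/25 ≈ 43.520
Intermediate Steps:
l = -17/100 (l = -68/(203 + 197) = -68/400 = -68*1/400 = -17/100 ≈ -0.17000)
(L(11) + 12*(-14))*l = (-8*11 + 12*(-14))*(-17/100) = (-88 - 168)*(-17/100) = -256*(-17/100) = 1088/25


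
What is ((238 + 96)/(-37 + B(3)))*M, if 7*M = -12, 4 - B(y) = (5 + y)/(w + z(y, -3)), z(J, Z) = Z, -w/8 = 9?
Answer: 300600/17269 ≈ 17.407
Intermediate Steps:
w = -72 (w = -8*9 = -72)
B(y) = 61/15 + y/75 (B(y) = 4 - (5 + y)/(-72 - 3) = 4 - (5 + y)/(-75) = 4 - (5 + y)*(-1)/75 = 4 - (-1/15 - y/75) = 4 + (1/15 + y/75) = 61/15 + y/75)
M = -12/7 (M = (⅐)*(-12) = -12/7 ≈ -1.7143)
((238 + 96)/(-37 + B(3)))*M = ((238 + 96)/(-37 + (61/15 + (1/75)*3)))*(-12/7) = (334/(-37 + (61/15 + 1/25)))*(-12/7) = (334/(-37 + 308/75))*(-12/7) = (334/(-2467/75))*(-12/7) = (334*(-75/2467))*(-12/7) = -25050/2467*(-12/7) = 300600/17269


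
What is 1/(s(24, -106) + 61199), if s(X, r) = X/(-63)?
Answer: 21/1285171 ≈ 1.6340e-5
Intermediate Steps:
s(X, r) = -X/63 (s(X, r) = X*(-1/63) = -X/63)
1/(s(24, -106) + 61199) = 1/(-1/63*24 + 61199) = 1/(-8/21 + 61199) = 1/(1285171/21) = 21/1285171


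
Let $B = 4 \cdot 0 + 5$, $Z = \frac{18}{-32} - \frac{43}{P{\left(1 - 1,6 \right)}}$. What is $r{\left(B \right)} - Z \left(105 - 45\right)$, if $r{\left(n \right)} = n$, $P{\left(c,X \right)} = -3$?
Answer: $- \frac{3285}{4} \approx -821.25$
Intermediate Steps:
$Z = \frac{661}{48}$ ($Z = \frac{18}{-32} - \frac{43}{-3} = 18 \left(- \frac{1}{32}\right) - - \frac{43}{3} = - \frac{9}{16} + \frac{43}{3} = \frac{661}{48} \approx 13.771$)
$B = 5$ ($B = 0 + 5 = 5$)
$r{\left(B \right)} - Z \left(105 - 45\right) = 5 - \frac{661 \left(105 - 45\right)}{48} = 5 - \frac{661}{48} \cdot 60 = 5 - \frac{3305}{4} = - \frac{3285}{4}$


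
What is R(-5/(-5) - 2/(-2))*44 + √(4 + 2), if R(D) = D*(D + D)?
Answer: 352 + √6 ≈ 354.45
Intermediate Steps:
R(D) = 2*D² (R(D) = D*(2*D) = 2*D²)
R(-5/(-5) - 2/(-2))*44 + √(4 + 2) = (2*(-5/(-5) - 2/(-2))²)*44 + √(4 + 2) = (2*(-5*(-⅕) - 2*(-½))²)*44 + √6 = (2*(1 + 1)²)*44 + √6 = (2*2²)*44 + √6 = (2*4)*44 + √6 = 8*44 + √6 = 352 + √6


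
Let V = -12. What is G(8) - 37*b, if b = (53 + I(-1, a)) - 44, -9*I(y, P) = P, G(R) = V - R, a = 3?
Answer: -1022/3 ≈ -340.67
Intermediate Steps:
G(R) = -12 - R
I(y, P) = -P/9
b = 26/3 (b = (53 - 1/9*3) - 44 = (53 - 1/3) - 44 = 158/3 - 44 = 26/3 ≈ 8.6667)
G(8) - 37*b = (-12 - 1*8) - 37*26/3 = (-12 - 8) - 962/3 = -20 - 962/3 = -1022/3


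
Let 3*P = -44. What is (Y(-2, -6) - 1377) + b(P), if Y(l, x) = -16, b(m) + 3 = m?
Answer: -4232/3 ≈ -1410.7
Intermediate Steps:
P = -44/3 (P = (1/3)*(-44) = -44/3 ≈ -14.667)
b(m) = -3 + m
(Y(-2, -6) - 1377) + b(P) = (-16 - 1377) + (-3 - 44/3) = -1393 - 53/3 = -4232/3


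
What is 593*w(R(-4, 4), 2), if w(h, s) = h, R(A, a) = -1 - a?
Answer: -2965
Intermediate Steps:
593*w(R(-4, 4), 2) = 593*(-1 - 1*4) = 593*(-1 - 4) = 593*(-5) = -2965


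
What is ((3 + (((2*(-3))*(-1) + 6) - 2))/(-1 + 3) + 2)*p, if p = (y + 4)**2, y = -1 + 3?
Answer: 306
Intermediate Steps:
y = 2
p = 36 (p = (2 + 4)**2 = 6**2 = 36)
((3 + (((2*(-3))*(-1) + 6) - 2))/(-1 + 3) + 2)*p = ((3 + (((2*(-3))*(-1) + 6) - 2))/(-1 + 3) + 2)*36 = ((3 + ((-6*(-1) + 6) - 2))/2 + 2)*36 = ((3 + ((6 + 6) - 2))*(1/2) + 2)*36 = ((3 + (12 - 2))*(1/2) + 2)*36 = ((3 + 10)*(1/2) + 2)*36 = (13*(1/2) + 2)*36 = (13/2 + 2)*36 = (17/2)*36 = 306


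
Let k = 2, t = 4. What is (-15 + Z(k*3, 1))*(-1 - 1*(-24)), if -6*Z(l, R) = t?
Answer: -1081/3 ≈ -360.33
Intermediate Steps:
Z(l, R) = -⅔ (Z(l, R) = -⅙*4 = -⅔)
(-15 + Z(k*3, 1))*(-1 - 1*(-24)) = (-15 - ⅔)*(-1 - 1*(-24)) = -47*(-1 + 24)/3 = -47/3*23 = -1081/3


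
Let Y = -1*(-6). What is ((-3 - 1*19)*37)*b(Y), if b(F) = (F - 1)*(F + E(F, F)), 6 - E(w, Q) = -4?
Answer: -65120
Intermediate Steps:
E(w, Q) = 10 (E(w, Q) = 6 - 1*(-4) = 6 + 4 = 10)
Y = 6
b(F) = (-1 + F)*(10 + F) (b(F) = (F - 1)*(F + 10) = (-1 + F)*(10 + F))
((-3 - 1*19)*37)*b(Y) = ((-3 - 1*19)*37)*(-10 + 6**2 + 9*6) = ((-3 - 19)*37)*(-10 + 36 + 54) = -22*37*80 = -814*80 = -65120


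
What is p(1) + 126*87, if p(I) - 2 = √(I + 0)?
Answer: 10965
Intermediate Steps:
p(I) = 2 + √I (p(I) = 2 + √(I + 0) = 2 + √I)
p(1) + 126*87 = (2 + √1) + 126*87 = (2 + 1) + 10962 = 3 + 10962 = 10965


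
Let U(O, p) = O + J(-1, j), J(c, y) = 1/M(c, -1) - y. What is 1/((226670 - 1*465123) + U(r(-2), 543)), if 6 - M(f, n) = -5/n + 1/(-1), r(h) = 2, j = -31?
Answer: -2/476839 ≈ -4.1943e-6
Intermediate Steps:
M(f, n) = 7 + 5/n (M(f, n) = 6 - (-5/n + 1/(-1)) = 6 - (-5/n + 1*(-1)) = 6 - (-5/n - 1) = 6 - (-1 - 5/n) = 6 + (1 + 5/n) = 7 + 5/n)
J(c, y) = 1/2 - y (J(c, y) = 1/(7 + 5/(-1)) - y = 1/(7 + 5*(-1)) - y = 1/(7 - 5) - y = 1/2 - y)
U(O, p) = 63/2 + O (U(O, p) = O + (1/2 - 1*(-31)) = O + (1/2 + 31) = O + 63/2 = 63/2 + O)
1/((226670 - 1*465123) + U(r(-2), 543)) = 1/((226670 - 1*465123) + (63/2 + 2)) = 1/((226670 - 465123) + 67/2) = 1/(-238453 + 67/2) = 1/(-476839/2) = -2/476839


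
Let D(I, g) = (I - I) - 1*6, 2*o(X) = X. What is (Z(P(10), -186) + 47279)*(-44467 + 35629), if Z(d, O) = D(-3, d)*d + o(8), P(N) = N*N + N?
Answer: -412054074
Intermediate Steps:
o(X) = X/2
P(N) = N + N**2 (P(N) = N**2 + N = N + N**2)
D(I, g) = -6 (D(I, g) = 0 - 6 = -6)
Z(d, O) = 4 - 6*d (Z(d, O) = -6*d + (1/2)*8 = -6*d + 4 = 4 - 6*d)
(Z(P(10), -186) + 47279)*(-44467 + 35629) = ((4 - 60*(1 + 10)) + 47279)*(-44467 + 35629) = ((4 - 60*11) + 47279)*(-8838) = ((4 - 6*110) + 47279)*(-8838) = ((4 - 660) + 47279)*(-8838) = (-656 + 47279)*(-8838) = 46623*(-8838) = -412054074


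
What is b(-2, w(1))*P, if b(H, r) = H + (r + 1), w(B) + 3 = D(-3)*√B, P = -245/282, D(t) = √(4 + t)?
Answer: 245/94 ≈ 2.6064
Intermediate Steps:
P = -245/282 (P = -245*1/282 = -245/282 ≈ -0.86879)
w(B) = -3 + √B (w(B) = -3 + √(4 - 3)*√B = -3 + √1*√B = -3 + 1*√B = -3 + √B)
b(H, r) = 1 + H + r (b(H, r) = H + (1 + r) = 1 + H + r)
b(-2, w(1))*P = (1 - 2 + (-3 + √1))*(-245/282) = (1 - 2 + (-3 + 1))*(-245/282) = (1 - 2 - 2)*(-245/282) = -3*(-245/282) = 245/94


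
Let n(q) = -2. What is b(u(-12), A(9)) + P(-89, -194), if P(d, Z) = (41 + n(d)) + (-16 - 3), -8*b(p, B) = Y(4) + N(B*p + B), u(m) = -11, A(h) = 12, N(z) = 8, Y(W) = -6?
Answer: 79/4 ≈ 19.750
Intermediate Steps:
b(p, B) = -¼ (b(p, B) = -(-6 + 8)/8 = -⅛*2 = -¼)
P(d, Z) = 20 (P(d, Z) = (41 - 2) + (-16 - 3) = 39 - 19 = 20)
b(u(-12), A(9)) + P(-89, -194) = -¼ + 20 = 79/4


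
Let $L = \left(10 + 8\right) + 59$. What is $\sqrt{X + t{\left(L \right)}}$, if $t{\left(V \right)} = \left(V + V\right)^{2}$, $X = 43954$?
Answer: $\sqrt{67670} \approx 260.13$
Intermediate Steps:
$L = 77$ ($L = 18 + 59 = 77$)
$t{\left(V \right)} = 4 V^{2}$ ($t{\left(V \right)} = \left(2 V\right)^{2} = 4 V^{2}$)
$\sqrt{X + t{\left(L \right)}} = \sqrt{43954 + 4 \cdot 77^{2}} = \sqrt{43954 + 4 \cdot 5929} = \sqrt{43954 + 23716} = \sqrt{67670}$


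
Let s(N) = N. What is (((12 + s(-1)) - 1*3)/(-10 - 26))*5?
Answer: -10/9 ≈ -1.1111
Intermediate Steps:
(((12 + s(-1)) - 1*3)/(-10 - 26))*5 = (((12 - 1) - 1*3)/(-10 - 26))*5 = ((11 - 3)/(-36))*5 = -1/36*8*5 = -2/9*5 = -10/9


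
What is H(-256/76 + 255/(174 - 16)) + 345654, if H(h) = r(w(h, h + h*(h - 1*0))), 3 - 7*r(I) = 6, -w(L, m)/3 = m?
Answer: 2419575/7 ≈ 3.4565e+5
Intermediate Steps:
w(L, m) = -3*m
r(I) = -3/7 (r(I) = 3/7 - 1/7*6 = 3/7 - 6/7 = -3/7)
H(h) = -3/7
H(-256/76 + 255/(174 - 16)) + 345654 = -3/7 + 345654 = 2419575/7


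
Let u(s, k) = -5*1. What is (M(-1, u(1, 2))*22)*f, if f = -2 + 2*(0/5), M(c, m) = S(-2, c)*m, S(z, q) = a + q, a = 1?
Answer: 0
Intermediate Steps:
S(z, q) = 1 + q
u(s, k) = -5
M(c, m) = m*(1 + c) (M(c, m) = (1 + c)*m = m*(1 + c))
f = -2 (f = -2 + 2*(0*(1/5)) = -2 + 2*0 = -2 + 0 = -2)
(M(-1, u(1, 2))*22)*f = (-5*(1 - 1)*22)*(-2) = (-5*0*22)*(-2) = (0*22)*(-2) = 0*(-2) = 0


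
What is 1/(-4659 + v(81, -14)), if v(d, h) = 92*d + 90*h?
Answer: 1/1533 ≈ 0.00065232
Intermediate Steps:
v(d, h) = 90*h + 92*d
1/(-4659 + v(81, -14)) = 1/(-4659 + (90*(-14) + 92*81)) = 1/(-4659 + (-1260 + 7452)) = 1/(-4659 + 6192) = 1/1533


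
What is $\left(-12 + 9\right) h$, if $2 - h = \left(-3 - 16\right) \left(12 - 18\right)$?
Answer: $336$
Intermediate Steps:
$h = -112$ ($h = 2 - \left(-3 - 16\right) \left(12 - 18\right) = 2 - \left(-19\right) \left(-6\right) = 2 - 114 = -112$)
$\left(-12 + 9\right) h = \left(-12 + 9\right) \left(-112\right) = \left(-3\right) \left(-112\right) = 336$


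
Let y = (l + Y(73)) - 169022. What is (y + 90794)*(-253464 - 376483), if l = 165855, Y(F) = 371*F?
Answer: -72261220370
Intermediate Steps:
y = 23916 (y = (165855 + 371*73) - 169022 = (165855 + 27083) - 169022 = 192938 - 169022 = 23916)
(y + 90794)*(-253464 - 376483) = (23916 + 90794)*(-253464 - 376483) = 114710*(-629947) = -72261220370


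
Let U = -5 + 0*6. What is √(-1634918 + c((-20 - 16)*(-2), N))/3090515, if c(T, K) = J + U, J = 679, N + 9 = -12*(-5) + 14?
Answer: 2*I*√408561/3090515 ≈ 0.00041365*I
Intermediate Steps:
N = 65 (N = -9 + (-12*(-5) + 14) = -9 + (60 + 14) = -9 + 74 = 65)
U = -5 (U = -5 + 0 = -5)
c(T, K) = 674 (c(T, K) = 679 - 5 = 674)
√(-1634918 + c((-20 - 16)*(-2), N))/3090515 = √(-1634918 + 674)/3090515 = √(-1634244)*(1/3090515) = (2*I*√408561)*(1/3090515) = 2*I*√408561/3090515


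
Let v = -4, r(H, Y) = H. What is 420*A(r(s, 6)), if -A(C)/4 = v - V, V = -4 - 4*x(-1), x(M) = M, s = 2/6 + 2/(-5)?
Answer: 6720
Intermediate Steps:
s = -1/15 (s = 2*(1/6) + 2*(-1/5) = 1/3 - 2/5 = -1/15 ≈ -0.066667)
V = 0 (V = -4 - 4*(-1) = -4 + 4 = 0)
A(C) = 16 (A(C) = -4*(-4 - 1*0) = -4*(-4 + 0) = -4*(-4) = 16)
420*A(r(s, 6)) = 420*16 = 6720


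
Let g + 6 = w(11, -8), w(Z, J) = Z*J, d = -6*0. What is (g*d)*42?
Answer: 0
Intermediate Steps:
d = 0
w(Z, J) = J*Z
g = -94 (g = -6 - 8*11 = -6 - 88 = -94)
(g*d)*42 = -94*0*42 = 0*42 = 0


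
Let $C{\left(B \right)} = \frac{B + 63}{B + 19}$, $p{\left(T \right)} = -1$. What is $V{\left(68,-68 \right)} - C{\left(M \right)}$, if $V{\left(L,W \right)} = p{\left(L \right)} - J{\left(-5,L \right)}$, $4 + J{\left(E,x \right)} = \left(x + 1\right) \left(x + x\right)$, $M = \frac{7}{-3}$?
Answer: $- \frac{234616}{25} \approx -9384.6$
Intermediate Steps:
$M = - \frac{7}{3}$ ($M = 7 \left(- \frac{1}{3}\right) = - \frac{7}{3} \approx -2.3333$)
$J{\left(E,x \right)} = -4 + 2 x \left(1 + x\right)$ ($J{\left(E,x \right)} = -4 + \left(x + 1\right) \left(x + x\right) = -4 + \left(1 + x\right) 2 x = -4 + 2 x \left(1 + x\right)$)
$V{\left(L,W \right)} = 3 - 2 L - 2 L^{2}$ ($V{\left(L,W \right)} = -1 - \left(-4 + 2 L + 2 L^{2}\right) = 3 - 2 L - 2 L^{2}$)
$C{\left(B \right)} = \frac{63 + B}{19 + B}$
$V{\left(68,-68 \right)} - C{\left(M \right)} = \left(3 - 136 - 2 \cdot 68^{2}\right) - \frac{63 - \frac{7}{3}}{19 - \frac{7}{3}} = \left(3 - 136 - 9248\right) - \frac{1}{\frac{50}{3}} \cdot \frac{182}{3} = \left(3 - 136 - 9248\right) - \frac{3}{50} \cdot \frac{182}{3} = -9381 - \frac{91}{25} = - \frac{234616}{25}$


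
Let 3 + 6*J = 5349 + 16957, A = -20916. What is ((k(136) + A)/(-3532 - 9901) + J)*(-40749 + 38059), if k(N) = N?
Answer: -403124582255/40299 ≈ -1.0003e+7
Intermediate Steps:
J = 22303/6 (J = -½ + (5349 + 16957)/6 = -½ + (⅙)*22306 = -½ + 11153/3 = 22303/6 ≈ 3717.2)
((k(136) + A)/(-3532 - 9901) + J)*(-40749 + 38059) = ((136 - 20916)/(-3532 - 9901) + 22303/6)*(-40749 + 38059) = (-20780/(-13433) + 22303/6)*(-2690) = (-20780*(-1/13433) + 22303/6)*(-2690) = (20780/13433 + 22303/6)*(-2690) = (299720879/80598)*(-2690) = -403124582255/40299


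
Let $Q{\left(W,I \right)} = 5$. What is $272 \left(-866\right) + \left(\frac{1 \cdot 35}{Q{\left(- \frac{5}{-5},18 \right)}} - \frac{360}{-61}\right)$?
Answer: $- \frac{14367885}{61} \approx -2.3554 \cdot 10^{5}$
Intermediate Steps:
$272 \left(-866\right) + \left(\frac{1 \cdot 35}{Q{\left(- \frac{5}{-5},18 \right)}} - \frac{360}{-61}\right) = 272 \left(-866\right) - \left(- \frac{360}{61} - \frac{1 \cdot 35}{5}\right) = -235552 + \left(35 \cdot \frac{1}{5} - - \frac{360}{61}\right) = -235552 + \left(7 + \frac{360}{61}\right) = -235552 + \frac{787}{61} = - \frac{14367885}{61}$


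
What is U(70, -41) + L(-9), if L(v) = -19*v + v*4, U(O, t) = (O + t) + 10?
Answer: 174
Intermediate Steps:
U(O, t) = 10 + O + t
L(v) = -15*v (L(v) = -19*v + 4*v = -15*v)
U(70, -41) + L(-9) = (10 + 70 - 41) - 15*(-9) = 39 + 135 = 174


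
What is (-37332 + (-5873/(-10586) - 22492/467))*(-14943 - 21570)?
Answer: 6747315678198765/4943662 ≈ 1.3648e+9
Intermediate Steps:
(-37332 + (-5873/(-10586) - 22492/467))*(-14943 - 21570) = (-37332 + (-5873*(-1/10586) - 22492*1/467))*(-36513) = (-37332 + (5873/10586 - 22492/467))*(-36513) = (-37332 - 235357621/4943662)*(-36513) = -184792147405/4943662*(-36513) = 6747315678198765/4943662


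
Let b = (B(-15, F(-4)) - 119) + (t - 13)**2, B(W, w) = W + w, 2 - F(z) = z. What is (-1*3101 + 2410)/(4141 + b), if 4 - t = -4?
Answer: -691/4038 ≈ -0.17112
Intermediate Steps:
F(z) = 2 - z
t = 8 (t = 4 - 1*(-4) = 4 + 4 = 8)
b = -103 (b = ((-15 + (2 - 1*(-4))) - 119) + (8 - 13)**2 = ((-15 + (2 + 4)) - 119) + (-5)**2 = ((-15 + 6) - 119) + 25 = (-9 - 119) + 25 = -128 + 25 = -103)
(-1*3101 + 2410)/(4141 + b) = (-1*3101 + 2410)/(4141 - 103) = (-3101 + 2410)/4038 = -691*1/4038 = -691/4038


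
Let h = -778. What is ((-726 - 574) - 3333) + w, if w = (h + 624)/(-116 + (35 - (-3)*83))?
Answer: -55607/12 ≈ -4633.9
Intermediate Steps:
w = -11/12 (w = (-778 + 624)/(-116 + (35 - (-3)*83)) = -154/(-116 + (35 - 1*(-249))) = -154/(-116 + (35 + 249)) = -154/(-116 + 284) = -154/168 = -154*1/168 = -11/12 ≈ -0.91667)
((-726 - 574) - 3333) + w = ((-726 - 574) - 3333) - 11/12 = (-1300 - 3333) - 11/12 = -4633 - 11/12 = -55607/12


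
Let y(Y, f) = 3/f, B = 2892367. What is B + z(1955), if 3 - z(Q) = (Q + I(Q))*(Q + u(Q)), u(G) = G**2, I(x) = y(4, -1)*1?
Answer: -7461516590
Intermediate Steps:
I(x) = -3 (I(x) = (3/(-1))*1 = (3*(-1))*1 = -3*1 = -3)
z(Q) = 3 - (-3 + Q)*(Q + Q**2) (z(Q) = 3 - (Q - 3)*(Q + Q**2) = 3 - (-3 + Q)*(Q + Q**2))
B + z(1955) = 2892367 + (3 - 1*1955**3 + 2*1955**2 + 3*1955) = 2892367 + (3 - 1*7472058875 + 2*3822025 + 5865) = 2892367 + (3 - 7472058875 + 7644050 + 5865) = 2892367 - 7464408957 = -7461516590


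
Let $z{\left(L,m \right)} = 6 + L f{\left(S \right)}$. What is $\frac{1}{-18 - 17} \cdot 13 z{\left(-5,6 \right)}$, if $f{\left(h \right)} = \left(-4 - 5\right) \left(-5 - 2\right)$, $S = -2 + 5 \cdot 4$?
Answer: $\frac{4017}{35} \approx 114.77$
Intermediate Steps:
$S = 18$ ($S = -2 + 20 = 18$)
$f{\left(h \right)} = 63$ ($f{\left(h \right)} = \left(-9\right) \left(-7\right) = 63$)
$z{\left(L,m \right)} = 6 + 63 L$ ($z{\left(L,m \right)} = 6 + L 63 = 6 + 63 L$)
$\frac{1}{-18 - 17} \cdot 13 z{\left(-5,6 \right)} = \frac{1}{-18 - 17} \cdot 13 \left(6 + 63 \left(-5\right)\right) = \frac{1}{-35} \cdot 13 \left(6 - 315\right) = \left(- \frac{1}{35}\right) 13 \left(-309\right) = \left(- \frac{13}{35}\right) \left(-309\right) = \frac{4017}{35}$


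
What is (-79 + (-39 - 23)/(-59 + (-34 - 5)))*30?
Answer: -115200/49 ≈ -2351.0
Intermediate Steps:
(-79 + (-39 - 23)/(-59 + (-34 - 5)))*30 = (-79 - 62/(-59 - 39))*30 = (-79 - 62/(-98))*30 = (-79 - 62*(-1/98))*30 = (-79 + 31/49)*30 = -3840/49*30 = -115200/49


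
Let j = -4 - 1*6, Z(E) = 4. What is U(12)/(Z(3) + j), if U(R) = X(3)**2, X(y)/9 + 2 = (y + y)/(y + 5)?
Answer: -675/32 ≈ -21.094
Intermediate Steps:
X(y) = -18 + 18*y/(5 + y) (X(y) = -18 + 9*((y + y)/(y + 5)) = -18 + 9*((2*y)/(5 + y)) = -18 + 9*(2*y/(5 + y)) = -18 + 18*y/(5 + y))
j = -10 (j = -4 - 6 = -10)
U(R) = 2025/16 (U(R) = (-90/(5 + 3))**2 = (-90/8)**2 = (-90*1/8)**2 = (-45/4)**2 = 2025/16)
U(12)/(Z(3) + j) = 2025/(16*(4 - 10)) = (2025/16)/(-6) = (2025/16)*(-1/6) = -675/32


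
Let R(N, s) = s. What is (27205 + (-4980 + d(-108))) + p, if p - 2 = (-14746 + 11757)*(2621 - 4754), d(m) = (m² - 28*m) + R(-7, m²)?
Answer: 6424116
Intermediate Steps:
d(m) = -28*m + 2*m² (d(m) = (m² - 28*m) + m² = -28*m + 2*m²)
p = 6375539 (p = 2 + (-14746 + 11757)*(2621 - 4754) = 2 - 2989*(-2133) = 2 + 6375537 = 6375539)
(27205 + (-4980 + d(-108))) + p = (27205 + (-4980 + 2*(-108)*(-14 - 108))) + 6375539 = (27205 + (-4980 + 2*(-108)*(-122))) + 6375539 = (27205 + (-4980 + 26352)) + 6375539 = (27205 + 21372) + 6375539 = 48577 + 6375539 = 6424116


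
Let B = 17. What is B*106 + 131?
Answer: 1933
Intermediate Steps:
B*106 + 131 = 17*106 + 131 = 1802 + 131 = 1933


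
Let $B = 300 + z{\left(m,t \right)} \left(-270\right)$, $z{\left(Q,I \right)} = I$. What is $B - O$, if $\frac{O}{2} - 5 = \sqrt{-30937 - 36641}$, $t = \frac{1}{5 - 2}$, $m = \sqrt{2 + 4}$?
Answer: $200 - 2 i \sqrt{67578} \approx 200.0 - 519.92 i$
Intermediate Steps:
$m = \sqrt{6} \approx 2.4495$
$t = \frac{1}{3} \approx 0.33333$
$B = 210$ ($B = 300 + \frac{1}{3} \left(-270\right) = 300 - 90 = 210$)
$O = 10 + 2 i \sqrt{67578}$ ($O = 10 + 2 \sqrt{-30937 - 36641} = 10 + 2 \sqrt{-67578} = 10 + 2 i \sqrt{67578} \approx 10.0 + 519.92 i$)
$B - O = 210 - \left(10 + 2 i \sqrt{67578}\right) = 200 - 2 i \sqrt{67578}$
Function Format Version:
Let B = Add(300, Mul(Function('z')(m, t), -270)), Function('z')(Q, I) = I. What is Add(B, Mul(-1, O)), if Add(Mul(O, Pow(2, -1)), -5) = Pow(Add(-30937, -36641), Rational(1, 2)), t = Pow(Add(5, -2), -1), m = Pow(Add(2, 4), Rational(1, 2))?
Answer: Add(200, Mul(-2, I, Pow(67578, Rational(1, 2)))) ≈ Add(200.00, Mul(-519.92, I))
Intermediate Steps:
m = Pow(6, Rational(1, 2)) ≈ 2.4495
t = Rational(1, 3) (t = Pow(3, -1) = Rational(1, 3) ≈ 0.33333)
B = 210 (B = Add(300, Mul(Rational(1, 3), -270)) = Add(300, -90) = 210)
O = Add(10, Mul(2, I, Pow(67578, Rational(1, 2)))) (O = Add(10, Mul(2, Pow(Add(-30937, -36641), Rational(1, 2)))) = Add(10, Mul(2, Pow(-67578, Rational(1, 2)))) = Add(10, Mul(2, Mul(I, Pow(67578, Rational(1, 2))))) = Add(10, Mul(2, I, Pow(67578, Rational(1, 2)))) ≈ Add(10.000, Mul(519.92, I)))
Add(B, Mul(-1, O)) = Add(210, Mul(-1, Add(10, Mul(2, I, Pow(67578, Rational(1, 2)))))) = Add(210, Add(-10, Mul(-2, I, Pow(67578, Rational(1, 2))))) = Add(200, Mul(-2, I, Pow(67578, Rational(1, 2))))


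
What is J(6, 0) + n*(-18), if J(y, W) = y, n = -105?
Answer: 1896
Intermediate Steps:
J(6, 0) + n*(-18) = 6 - 105*(-18) = 6 + 1890 = 1896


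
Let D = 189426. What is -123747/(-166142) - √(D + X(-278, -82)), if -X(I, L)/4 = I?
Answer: 123747/166142 - √190538 ≈ -435.76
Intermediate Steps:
X(I, L) = -4*I
-123747/(-166142) - √(D + X(-278, -82)) = -123747/(-166142) - √(189426 - 4*(-278)) = -123747*(-1/166142) - √(189426 + 1112) = 123747/166142 - √190538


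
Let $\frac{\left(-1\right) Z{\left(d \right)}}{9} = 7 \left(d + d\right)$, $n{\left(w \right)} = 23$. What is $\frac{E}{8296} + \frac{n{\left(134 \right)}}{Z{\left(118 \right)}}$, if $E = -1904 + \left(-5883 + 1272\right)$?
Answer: $- \frac{24263957}{30836232} \approx -0.78687$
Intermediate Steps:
$E = -6515$ ($E = -1904 - 4611 = -6515$)
$Z{\left(d \right)} = - 126 d$ ($Z{\left(d \right)} = - 9 \cdot 7 \left(d + d\right) = - 9 \cdot 7 \cdot 2 d = - 9 \cdot 14 d = - 126 d$)
$\frac{E}{8296} + \frac{n{\left(134 \right)}}{Z{\left(118 \right)}} = - \frac{6515}{8296} + \frac{23}{\left(-126\right) 118} = \left(-6515\right) \frac{1}{8296} + \frac{23}{-14868} = - \frac{6515}{8296} + 23 \left(- \frac{1}{14868}\right) = - \frac{6515}{8296} - \frac{23}{14868} = - \frac{24263957}{30836232}$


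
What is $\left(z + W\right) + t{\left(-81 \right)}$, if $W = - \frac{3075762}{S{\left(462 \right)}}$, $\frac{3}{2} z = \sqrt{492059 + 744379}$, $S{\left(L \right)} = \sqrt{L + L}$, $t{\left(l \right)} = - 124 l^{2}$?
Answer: $-813564 + 2 \sqrt{137382} - \frac{512627 \sqrt{231}}{77} \approx -9.1401 \cdot 10^{5}$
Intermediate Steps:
$S{\left(L \right)} = \sqrt{2} \sqrt{L}$ ($S{\left(L \right)} = \sqrt{2 L} = \sqrt{2} \sqrt{L}$)
$z = 2 \sqrt{137382}$ ($z = \frac{2 \sqrt{492059 + 744379}}{3} = \frac{2 \sqrt{1236438}}{3} = \frac{2 \cdot 3 \sqrt{137382}}{3} = 2 \sqrt{137382} \approx 741.3$)
$W = - \frac{512627 \sqrt{231}}{77}$ ($W = - \frac{3075762}{\sqrt{2} \sqrt{462}} = - \frac{3075762}{2 \sqrt{231}} = - 3075762 \frac{\sqrt{231}}{462} = - \frac{512627 \sqrt{231}}{77} \approx -1.0119 \cdot 10^{5}$)
$\left(z + W\right) + t{\left(-81 \right)} = \left(2 \sqrt{137382} - \frac{512627 \sqrt{231}}{77}\right) - 124 \left(-81\right)^{2} = \left(2 \sqrt{137382} - \frac{512627 \sqrt{231}}{77}\right) - 813564 = -813564 + 2 \sqrt{137382} - \frac{512627 \sqrt{231}}{77}$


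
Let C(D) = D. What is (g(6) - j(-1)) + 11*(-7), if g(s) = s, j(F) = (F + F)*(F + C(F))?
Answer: -75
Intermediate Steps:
j(F) = 4*F² (j(F) = (F + F)*(F + F) = (2*F)*(2*F) = 4*F²)
(g(6) - j(-1)) + 11*(-7) = (6 - 4*(-1)²) + 11*(-7) = (6 - 4) - 77 = 2 - 77 = -75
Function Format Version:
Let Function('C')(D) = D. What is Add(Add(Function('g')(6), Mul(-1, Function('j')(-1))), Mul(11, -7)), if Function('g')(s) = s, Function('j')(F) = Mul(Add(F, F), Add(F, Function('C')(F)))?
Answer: -75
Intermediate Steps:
Function('j')(F) = Mul(4, Pow(F, 2)) (Function('j')(F) = Mul(Add(F, F), Add(F, F)) = Mul(Mul(2, F), Mul(2, F)) = Mul(4, Pow(F, 2)))
Add(Add(Function('g')(6), Mul(-1, Function('j')(-1))), Mul(11, -7)) = Add(Add(6, Mul(-1, Mul(4, Pow(-1, 2)))), Mul(11, -7)) = Add(Add(6, Mul(-1, Mul(4, 1))), -77) = Add(Add(6, Mul(-1, 4)), -77) = Add(Add(6, -4), -77) = Add(2, -77) = -75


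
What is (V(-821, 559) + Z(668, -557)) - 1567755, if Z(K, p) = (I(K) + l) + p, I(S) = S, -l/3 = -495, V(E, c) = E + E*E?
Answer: -892939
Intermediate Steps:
V(E, c) = E + E²
l = 1485 (l = -3*(-495) = 1485)
Z(K, p) = 1485 + K + p (Z(K, p) = (K + 1485) + p = (1485 + K) + p = 1485 + K + p)
(V(-821, 559) + Z(668, -557)) - 1567755 = (-821*(1 - 821) + (1485 + 668 - 557)) - 1567755 = (-821*(-820) + 1596) - 1567755 = (673220 + 1596) - 1567755 = 674816 - 1567755 = -892939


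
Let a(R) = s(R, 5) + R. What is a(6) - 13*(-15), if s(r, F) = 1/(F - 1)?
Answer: 805/4 ≈ 201.25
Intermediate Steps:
s(r, F) = 1/(-1 + F)
a(R) = 1/4 + R (a(R) = 1/(-1 + 5) + R = 1/4 + R)
a(6) - 13*(-15) = (1/4 + 6) - 13*(-15) = 25/4 + 195 = 805/4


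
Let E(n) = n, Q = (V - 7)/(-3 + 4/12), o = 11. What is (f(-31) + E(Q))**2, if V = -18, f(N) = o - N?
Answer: 168921/64 ≈ 2639.4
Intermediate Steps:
f(N) = 11 - N
Q = 75/8 (Q = (-18 - 7)/(-3 + 4/12) = -25/(-3 + 4*(1/12)) = -25/(-3 + 1/3) = -25/(-8/3) = -25*(-3/8) = 75/8 ≈ 9.3750)
(f(-31) + E(Q))**2 = ((11 - 1*(-31)) + 75/8)**2 = ((11 + 31) + 75/8)**2 = (42 + 75/8)**2 = (411/8)**2 = 168921/64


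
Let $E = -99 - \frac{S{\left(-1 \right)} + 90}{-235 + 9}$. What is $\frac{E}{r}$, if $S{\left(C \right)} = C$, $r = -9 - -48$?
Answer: $- \frac{22285}{8814} \approx -2.5284$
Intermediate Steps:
$r = 39$ ($r = -9 + 48 = 39$)
$E = - \frac{22285}{226}$ ($E = -99 - \frac{-1 + 90}{-235 + 9} = -99 - \frac{89}{-226} = -99 - 89 \left(- \frac{1}{226}\right) = -99 - - \frac{89}{226} = -99 + \frac{89}{226} = - \frac{22285}{226} \approx -98.606$)
$\frac{E}{r} = - \frac{22285}{226 \cdot 39} = \left(- \frac{22285}{226}\right) \frac{1}{39} = - \frac{22285}{8814}$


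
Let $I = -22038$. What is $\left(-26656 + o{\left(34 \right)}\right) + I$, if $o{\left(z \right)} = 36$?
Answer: $-48658$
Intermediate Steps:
$\left(-26656 + o{\left(34 \right)}\right) + I = \left(-26656 + 36\right) - 22038 = -26620 - 22038 = -48658$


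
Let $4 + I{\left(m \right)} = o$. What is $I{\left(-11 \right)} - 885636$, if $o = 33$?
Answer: $-885607$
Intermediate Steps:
$I{\left(m \right)} = 29$ ($I{\left(m \right)} = -4 + 33 = 29$)
$I{\left(-11 \right)} - 885636 = 29 - 885636 = -885607$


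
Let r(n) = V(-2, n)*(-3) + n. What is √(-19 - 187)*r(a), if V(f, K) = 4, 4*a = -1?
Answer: -49*I*√206/4 ≈ -175.82*I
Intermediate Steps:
a = -¼ (a = (¼)*(-1) = -¼ ≈ -0.25000)
r(n) = -12 + n (r(n) = 4*(-3) + n = -12 + n)
√(-19 - 187)*r(a) = √(-19 - 187)*(-12 - ¼) = √(-206)*(-49/4) = (I*√206)*(-49/4) = -49*I*√206/4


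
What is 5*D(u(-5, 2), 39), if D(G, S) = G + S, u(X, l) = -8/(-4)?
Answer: 205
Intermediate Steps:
u(X, l) = 2 (u(X, l) = -8*(-¼) = 2)
5*D(u(-5, 2), 39) = 5*(2 + 39) = 5*41 = 205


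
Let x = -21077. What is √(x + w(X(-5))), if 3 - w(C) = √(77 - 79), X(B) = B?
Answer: √(-21074 - I*√2) ≈ 0.0049 - 145.17*I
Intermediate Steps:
w(C) = 3 - I*√2 (w(C) = 3 - √(77 - 79) = 3 - √(-2) = 3 - I*√2)
√(x + w(X(-5))) = √(-21077 + (3 - I*√2)) = √(-21074 - I*√2)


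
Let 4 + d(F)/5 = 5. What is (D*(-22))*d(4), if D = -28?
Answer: 3080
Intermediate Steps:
d(F) = 5 (d(F) = -20 + 5*5 = -20 + 25 = 5)
(D*(-22))*d(4) = -28*(-22)*5 = 616*5 = 3080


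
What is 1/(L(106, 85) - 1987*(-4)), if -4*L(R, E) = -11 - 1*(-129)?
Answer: 2/15837 ≈ 0.00012629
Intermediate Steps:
L(R, E) = -59/2 (L(R, E) = -(-11 - 1*(-129))/4 = -(-11 + 129)/4 = -¼*118 = -59/2)
1/(L(106, 85) - 1987*(-4)) = 1/(-59/2 - 1987*(-4)) = 1/(-59/2 + 7948) = 1/(15837/2) = 2/15837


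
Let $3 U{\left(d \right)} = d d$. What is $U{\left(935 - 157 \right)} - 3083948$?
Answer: $- \frac{8646560}{3} \approx -2.8822 \cdot 10^{6}$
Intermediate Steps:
$U{\left(d \right)} = \frac{d^{2}}{3}$ ($U{\left(d \right)} = \frac{d d}{3} = \frac{d^{2}}{3}$)
$U{\left(935 - 157 \right)} - 3083948 = \frac{\left(935 - 157\right)^{2}}{3} - 3083948 = \frac{778^{2}}{3} - 3083948 = \frac{1}{3} \cdot 605284 - 3083948 = \frac{605284}{3} - 3083948 = - \frac{8646560}{3}$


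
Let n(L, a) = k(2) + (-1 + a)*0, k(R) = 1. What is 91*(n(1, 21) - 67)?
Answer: -6006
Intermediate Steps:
n(L, a) = 1 (n(L, a) = 1 + (-1 + a)*0 = 1 + 0 = 1)
91*(n(1, 21) - 67) = 91*(1 - 67) = 91*(-66) = -6006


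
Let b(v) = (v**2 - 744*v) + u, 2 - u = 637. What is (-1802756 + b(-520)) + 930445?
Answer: -215666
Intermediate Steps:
u = -635 (u = 2 - 1*637 = 2 - 637 = -635)
b(v) = -635 + v**2 - 744*v (b(v) = (v**2 - 744*v) - 635 = -635 + v**2 - 744*v)
(-1802756 + b(-520)) + 930445 = (-1802756 + (-635 + (-520)**2 - 744*(-520))) + 930445 = (-1802756 + (-635 + 270400 + 386880)) + 930445 = (-1802756 + 656645) + 930445 = -1146111 + 930445 = -215666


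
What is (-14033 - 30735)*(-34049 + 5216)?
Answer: 1290795744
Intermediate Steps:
(-14033 - 30735)*(-34049 + 5216) = -44768*(-28833) = 1290795744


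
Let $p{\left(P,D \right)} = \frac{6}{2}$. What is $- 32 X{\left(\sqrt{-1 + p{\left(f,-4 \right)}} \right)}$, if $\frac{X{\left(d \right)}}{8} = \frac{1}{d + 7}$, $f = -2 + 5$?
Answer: $- \frac{1792}{47} + \frac{256 \sqrt{2}}{47} \approx -30.425$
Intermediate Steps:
$f = 3$
$p{\left(P,D \right)} = 3$ ($p{\left(P,D \right)} = 6 \cdot \frac{1}{2} = 3$)
$X{\left(d \right)} = \frac{8}{7 + d}$ ($X{\left(d \right)} = \frac{8}{d + 7} = \frac{8}{7 + d}$)
$- 32 X{\left(\sqrt{-1 + p{\left(f,-4 \right)}} \right)} = - 32 \frac{8}{7 + \sqrt{-1 + 3}} = - 32 \frac{8}{7 + \sqrt{2}} = - \frac{256}{7 + \sqrt{2}}$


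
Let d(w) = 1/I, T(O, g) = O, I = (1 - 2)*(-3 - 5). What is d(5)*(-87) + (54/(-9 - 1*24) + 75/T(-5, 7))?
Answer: -2421/88 ≈ -27.511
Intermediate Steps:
I = 8 (I = -1*(-8) = 8)
d(w) = ⅛ (d(w) = 1/8 = ⅛)
d(5)*(-87) + (54/(-9 - 1*24) + 75/T(-5, 7)) = (⅛)*(-87) + (54/(-9 - 1*24) + 75/(-5)) = -87/8 + (54/(-9 - 24) + 75*(-⅕)) = -87/8 + (54/(-33) - 15) = -87/8 + (54*(-1/33) - 15) = -87/8 + (-18/11 - 15) = -87/8 - 183/11 = -2421/88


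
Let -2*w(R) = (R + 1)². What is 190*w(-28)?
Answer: -69255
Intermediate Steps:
w(R) = -(1 + R)²/2 (w(R) = -(R + 1)²/2 = -(1 + R)²/2)
190*w(-28) = 190*(-(1 - 28)²/2) = 190*(-½*(-27)²) = 190*(-½*729) = 190*(-729/2) = -69255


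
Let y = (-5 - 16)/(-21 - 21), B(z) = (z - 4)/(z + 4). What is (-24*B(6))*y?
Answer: -12/5 ≈ -2.4000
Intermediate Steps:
B(z) = (-4 + z)/(4 + z)
y = ½ (y = -21/(-42) = -21*(-1/42) = ½ ≈ 0.50000)
(-24*B(6))*y = -24*(-4 + 6)/(4 + 6)*(½) = -24*2/10*(½) = -12*2/5*(½) = -24*⅕*(½) = -24/5*½ = -12/5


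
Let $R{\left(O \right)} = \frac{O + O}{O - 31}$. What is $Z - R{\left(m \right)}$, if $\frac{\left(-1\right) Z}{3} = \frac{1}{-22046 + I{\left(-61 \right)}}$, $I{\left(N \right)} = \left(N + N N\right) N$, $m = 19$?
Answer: $\frac{1165208}{367959} \approx 3.1667$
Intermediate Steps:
$I{\left(N \right)} = N \left(N + N^{2}\right)$ ($I{\left(N \right)} = \left(N + N^{2}\right) N = N \left(N + N^{2}\right)$)
$R{\left(O \right)} = \frac{2 O}{-31 + O}$
$Z = \frac{3}{245306}$ ($Z = - \frac{3}{-22046 + \left(-61\right)^{2} \left(1 - 61\right)} = - \frac{3}{-22046 + 3721 \left(-60\right)} = - \frac{3}{-22046 - 223260} = - \frac{3}{-245306} = \left(-3\right) \left(- \frac{1}{245306}\right) = \frac{3}{245306} \approx 1.223 \cdot 10^{-5}$)
$Z - R{\left(m \right)} = \frac{3}{245306} - 2 \cdot 19 \frac{1}{-31 + 19} = \frac{3}{245306} - 2 \cdot 19 \frac{1}{-12} = \frac{3}{245306} - 2 \cdot 19 \left(- \frac{1}{12}\right) = \frac{3}{245306} - - \frac{19}{6} = \frac{3}{245306} + \frac{19}{6} = \frac{1165208}{367959}$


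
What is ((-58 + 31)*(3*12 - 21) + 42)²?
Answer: 131769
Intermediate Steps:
((-58 + 31)*(3*12 - 21) + 42)² = (-27*(36 - 21) + 42)² = (-27*15 + 42)² = (-405 + 42)² = (-363)² = 131769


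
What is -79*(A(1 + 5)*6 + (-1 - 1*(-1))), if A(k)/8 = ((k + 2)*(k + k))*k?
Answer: -2184192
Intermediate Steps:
A(k) = 16*k**2*(2 + k) (A(k) = 8*(((k + 2)*(k + k))*k) = 8*(((2 + k)*(2*k))*k) = 8*((2*k*(2 + k))*k) = 8*(2*k**2*(2 + k)) = 16*k**2*(2 + k))
-79*(A(1 + 5)*6 + (-1 - 1*(-1))) = -79*((16*(1 + 5)**2*(2 + (1 + 5)))*6 + (-1 - 1*(-1))) = -79*((16*6**2*(2 + 6))*6 + (-1 + 1)) = -79*((16*36*8)*6 + 0) = -79*(4608*6 + 0) = -79*(27648 + 0) = -79*27648 = -2184192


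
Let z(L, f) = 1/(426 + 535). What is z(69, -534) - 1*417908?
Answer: -401609587/961 ≈ -4.1791e+5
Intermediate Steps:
z(L, f) = 1/961
z(69, -534) - 1*417908 = 1/961 - 1*417908 = 1/961 - 417908 = -401609587/961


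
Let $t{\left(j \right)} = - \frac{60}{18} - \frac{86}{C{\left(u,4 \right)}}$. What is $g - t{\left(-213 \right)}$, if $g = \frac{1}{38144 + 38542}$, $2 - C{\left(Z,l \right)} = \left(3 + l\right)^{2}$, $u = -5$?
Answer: $\frac{1806397}{1201414} \approx 1.5036$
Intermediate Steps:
$C{\left(Z,l \right)} = 2 - \left(3 + l\right)^{2}$
$g = \frac{1}{76686} \approx 1.304 \cdot 10^{-5}$
$t{\left(j \right)} = - \frac{212}{141}$ ($t{\left(j \right)} = - \frac{60}{18} - \frac{86}{2 - \left(3 + 4\right)^{2}} = \left(-60\right) \frac{1}{18} - \frac{86}{2 - 7^{2}} = - \frac{10}{3} - \frac{86}{2 - 49} = - \frac{10}{3} - \frac{86}{-47} = - \frac{10}{3} - - \frac{86}{47} = - \frac{10}{3} + \frac{86}{47} = - \frac{212}{141}$)
$g - t{\left(-213 \right)} = \frac{1}{76686} - - \frac{212}{141} = \frac{1}{76686} + \frac{212}{141} = \frac{1806397}{1201414}$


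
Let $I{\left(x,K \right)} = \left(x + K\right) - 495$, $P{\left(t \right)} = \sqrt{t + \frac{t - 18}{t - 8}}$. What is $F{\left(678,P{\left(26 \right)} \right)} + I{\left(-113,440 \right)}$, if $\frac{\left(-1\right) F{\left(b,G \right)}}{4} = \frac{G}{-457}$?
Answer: $-168 + \frac{4 \sqrt{238}}{1371} \approx -167.96$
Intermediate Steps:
$P{\left(t \right)} = \sqrt{t + \frac{-18 + t}{-8 + t}}$
$I{\left(x,K \right)} = -495 + K + x$ ($I{\left(x,K \right)} = \left(K + x\right) - 495 = -495 + K + x$)
$F{\left(b,G \right)} = \frac{4 G}{457}$ ($F{\left(b,G \right)} = - 4 \frac{G}{-457} = - 4 G \left(- \frac{1}{457}\right) = - 4 \left(- \frac{G}{457}\right) = \frac{4 G}{457}$)
$F{\left(678,P{\left(26 \right)} \right)} + I{\left(-113,440 \right)} = \frac{4 \sqrt{\frac{-18 + 26 + 26 \left(-8 + 26\right)}{-8 + 26}}}{457} - 168 = \frac{4 \sqrt{\frac{-18 + 26 + 26 \cdot 18}{18}}}{457} - 168 = \frac{4 \sqrt{\frac{-18 + 26 + 468}{18}}}{457} - 168 = \frac{4 \sqrt{\frac{1}{18} \cdot 476}}{457} - 168 = \frac{4 \sqrt{\frac{238}{9}}}{457} - 168 = \frac{4 \frac{\sqrt{238}}{3}}{457} - 168 = \frac{4 \sqrt{238}}{1371} - 168 = -168 + \frac{4 \sqrt{238}}{1371}$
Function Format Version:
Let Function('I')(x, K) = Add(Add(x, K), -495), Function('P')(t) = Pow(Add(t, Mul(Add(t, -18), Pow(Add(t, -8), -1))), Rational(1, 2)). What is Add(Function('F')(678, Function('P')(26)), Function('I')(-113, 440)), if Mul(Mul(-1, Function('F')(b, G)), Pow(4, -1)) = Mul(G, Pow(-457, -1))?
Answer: Add(-168, Mul(Rational(4, 1371), Pow(238, Rational(1, 2)))) ≈ -167.96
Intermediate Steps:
Function('P')(t) = Pow(Add(t, Mul(Pow(Add(-8, t), -1), Add(-18, t))), Rational(1, 2)) (Function('P')(t) = Pow(Add(t, Mul(Add(-18, t), Pow(Add(-8, t), -1))), Rational(1, 2)) = Pow(Add(t, Mul(Pow(Add(-8, t), -1), Add(-18, t))), Rational(1, 2)))
Function('I')(x, K) = Add(-495, K, x) (Function('I')(x, K) = Add(Add(K, x), -495) = Add(-495, K, x))
Function('F')(b, G) = Mul(Rational(4, 457), G) (Function('F')(b, G) = Mul(-4, Mul(G, Pow(-457, -1))) = Mul(-4, Mul(G, Rational(-1, 457))) = Mul(-4, Mul(Rational(-1, 457), G)) = Mul(Rational(4, 457), G))
Add(Function('F')(678, Function('P')(26)), Function('I')(-113, 440)) = Add(Mul(Rational(4, 457), Pow(Mul(Pow(Add(-8, 26), -1), Add(-18, 26, Mul(26, Add(-8, 26)))), Rational(1, 2))), Add(-495, 440, -113)) = Add(Mul(Rational(4, 457), Pow(Mul(Pow(18, -1), Add(-18, 26, Mul(26, 18))), Rational(1, 2))), -168) = Add(Mul(Rational(4, 457), Pow(Mul(Rational(1, 18), Add(-18, 26, 468)), Rational(1, 2))), -168) = Add(Mul(Rational(4, 457), Pow(Mul(Rational(1, 18), 476), Rational(1, 2))), -168) = Add(Mul(Rational(4, 457), Pow(Rational(238, 9), Rational(1, 2))), -168) = Add(Mul(Rational(4, 457), Mul(Rational(1, 3), Pow(238, Rational(1, 2)))), -168) = Add(Mul(Rational(4, 1371), Pow(238, Rational(1, 2))), -168) = Add(-168, Mul(Rational(4, 1371), Pow(238, Rational(1, 2))))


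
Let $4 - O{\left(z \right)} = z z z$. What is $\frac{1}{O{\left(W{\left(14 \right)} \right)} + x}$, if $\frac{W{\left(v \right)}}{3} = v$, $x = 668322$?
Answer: $\frac{1}{594238} \approx 1.6828 \cdot 10^{-6}$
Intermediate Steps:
$W{\left(v \right)} = 3 v$
$O{\left(z \right)} = 4 - z^{3}$ ($O{\left(z \right)} = 4 - z z z = 4 - z^{2} z = 4 - z^{3}$)
$\frac{1}{O{\left(W{\left(14 \right)} \right)} + x} = \frac{1}{\left(4 - \left(3 \cdot 14\right)^{3}\right) + 668322} = \frac{1}{\left(4 - 42^{3}\right) + 668322} = \frac{1}{\left(4 - 74088\right) + 668322} = \frac{1}{-74084 + 668322} = \frac{1}{594238}$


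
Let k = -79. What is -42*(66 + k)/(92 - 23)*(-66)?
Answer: -12012/23 ≈ -522.26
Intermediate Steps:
-42*(66 + k)/(92 - 23)*(-66) = -42*(66 - 79)/(92 - 23)*(-66) = -(-546)/69*(-66) = -42*(-13/69)*(-66) = (182/23)*(-66) = -12012/23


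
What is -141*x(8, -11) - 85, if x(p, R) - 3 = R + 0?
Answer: 1043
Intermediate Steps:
x(p, R) = 3 + R (x(p, R) = 3 + (R + 0) = 3 + R)
-141*x(8, -11) - 85 = -141*(3 - 11) - 85 = -141*(-8) - 85 = 1128 - 85 = 1043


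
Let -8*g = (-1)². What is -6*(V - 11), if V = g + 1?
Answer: 243/4 ≈ 60.750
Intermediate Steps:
g = -⅛ (g = -⅛*(-1)² = -⅛*1 = -⅛ ≈ -0.12500)
V = 7/8 (V = -⅛ + 1 = 7/8 ≈ 0.87500)
-6*(V - 11) = -6*(7/8 - 11) = -6*(-81/8) = 243/4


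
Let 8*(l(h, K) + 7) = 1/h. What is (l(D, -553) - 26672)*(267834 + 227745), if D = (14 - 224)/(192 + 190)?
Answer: -528866593049/40 ≈ -1.3222e+10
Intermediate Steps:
D = -105/191 (D = -210/382 = -210*1/382 = -105/191 ≈ -0.54974)
l(h, K) = -7 + 1/(8*h)
(l(D, -553) - 26672)*(267834 + 227745) = ((-7 + 1/(8*(-105/191))) - 26672)*(267834 + 227745) = ((-7 + (1/8)*(-191/105)) - 26672)*495579 = ((-7 - 191/840) - 26672)*495579 = (-6071/840 - 26672)*495579 = -22410551/840*495579 = -528866593049/40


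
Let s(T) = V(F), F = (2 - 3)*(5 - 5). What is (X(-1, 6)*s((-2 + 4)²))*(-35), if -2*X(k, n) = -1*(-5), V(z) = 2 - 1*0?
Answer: 175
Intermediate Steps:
F = 0 (F = -1*0 = 0)
V(z) = 2 (V(z) = 2 + 0 = 2)
s(T) = 2
X(k, n) = -5/2 (X(k, n) = -(-1)*(-5)/2 = -½*5 = -5/2)
(X(-1, 6)*s((-2 + 4)²))*(-35) = -5/2*2*(-35) = -5*(-35) = 175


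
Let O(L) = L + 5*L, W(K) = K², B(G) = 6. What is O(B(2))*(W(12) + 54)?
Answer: 7128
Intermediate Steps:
O(L) = 6*L
O(B(2))*(W(12) + 54) = (6*6)*(12² + 54) = 36*(144 + 54) = 36*198 = 7128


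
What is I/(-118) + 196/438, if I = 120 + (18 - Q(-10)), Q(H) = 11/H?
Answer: -188989/258420 ≈ -0.73133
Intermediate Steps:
I = 1391/10 (I = 120 + (18 - 11/(-10)) = 120 + (18 - 11*(-1)/10) = 120 + (18 - 1*(-11/10)) = 120 + (18 + 11/10) = 120 + 191/10 = 1391/10 ≈ 139.10)
I/(-118) + 196/438 = (1391/10)/(-118) + 196/438 = (1391/10)*(-1/118) + 196*(1/438) = -1391/1180 + 98/219 = -188989/258420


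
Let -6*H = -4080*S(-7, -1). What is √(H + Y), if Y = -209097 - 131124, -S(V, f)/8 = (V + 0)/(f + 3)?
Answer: I*√321181 ≈ 566.73*I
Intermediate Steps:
S(V, f) = -8*V/(3 + f) (S(V, f) = -8*(V + 0)/(f + 3) = -8*V/(3 + f))
Y = -340221
H = 19040 (H = -(-680)*(-8*(-7)/(3 - 1)) = -(-680)*(-8*(-7)/2) = -(-680)*(-8*(-7)*½) = -(-680)*28 = -⅙*(-114240) = 19040)
√(H + Y) = √(19040 - 340221) = √(-321181) = I*√321181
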